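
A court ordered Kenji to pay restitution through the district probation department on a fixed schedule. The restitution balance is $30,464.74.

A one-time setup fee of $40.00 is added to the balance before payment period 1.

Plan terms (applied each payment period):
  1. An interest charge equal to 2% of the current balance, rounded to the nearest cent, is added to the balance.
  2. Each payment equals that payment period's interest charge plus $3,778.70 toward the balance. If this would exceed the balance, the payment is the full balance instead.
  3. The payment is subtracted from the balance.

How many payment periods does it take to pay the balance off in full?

# | Opening | Interest | Payment | End bal
1 | $30,504.74 | $610.09 | $4,388.79 | $26,726.04
2 | $26,726.04 | $534.52 | $4,313.22 | $22,947.34
3 | $22,947.34 | $458.95 | $4,237.65 | $19,168.64
4 | $19,168.64 | $383.37 | $4,162.07 | $15,389.94
5 | $15,389.94 | $307.80 | $4,086.50 | $11,611.24
6 | $11,611.24 | $232.22 | $4,010.92 | $7,832.54
7 | $7,832.54 | $156.65 | $3,935.35 | $4,053.84
8 | $4,053.84 | $81.08 | $3,859.78 | $275.14
9 | $275.14 | $5.50 | $280.64 | $0.00
Balance reaches $0.00 in payment period 9.

9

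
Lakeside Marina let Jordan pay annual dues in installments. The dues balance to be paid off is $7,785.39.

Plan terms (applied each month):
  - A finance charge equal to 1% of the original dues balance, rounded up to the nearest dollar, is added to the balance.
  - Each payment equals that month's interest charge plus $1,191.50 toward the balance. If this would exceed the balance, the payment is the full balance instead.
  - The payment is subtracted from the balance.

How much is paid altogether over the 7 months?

$8,331.39

Month 1: $7,785.39 +$78.00 interest = $7,863.39; pay $1,269.50 → $6,593.89
Month 2: $6,593.89 +$78.00 interest = $6,671.89; pay $1,269.50 → $5,402.39
Month 3: $5,402.39 +$78.00 interest = $5,480.39; pay $1,269.50 → $4,210.89
Month 4: $4,210.89 +$78.00 interest = $4,288.89; pay $1,269.50 → $3,019.39
Month 5: $3,019.39 +$78.00 interest = $3,097.39; pay $1,269.50 → $1,827.89
Month 6: $1,827.89 +$78.00 interest = $1,905.89; pay $1,269.50 → $636.39
Month 7: $636.39 +$78.00 interest = $714.39; pay $714.39 → $0.00
Total paid: $8,331.39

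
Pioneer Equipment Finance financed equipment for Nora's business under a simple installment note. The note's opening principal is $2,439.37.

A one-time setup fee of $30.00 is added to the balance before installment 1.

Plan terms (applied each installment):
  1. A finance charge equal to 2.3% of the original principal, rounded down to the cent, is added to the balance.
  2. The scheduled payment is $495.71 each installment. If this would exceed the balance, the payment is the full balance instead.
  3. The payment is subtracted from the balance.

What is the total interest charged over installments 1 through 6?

# | Opening | Interest | Payment | End bal
1 | $2,469.37 | $56.10 | $495.71 | $2,029.76
2 | $2,029.76 | $56.10 | $495.71 | $1,590.15
3 | $1,590.15 | $56.10 | $495.71 | $1,150.54
4 | $1,150.54 | $56.10 | $495.71 | $710.93
5 | $710.93 | $56.10 | $495.71 | $271.32
6 | $271.32 | $56.10 | $327.42 | $0.00
Total interest: $56.10 + $56.10 + $56.10 + $56.10 + $56.10 + $56.10 = $336.60

$336.60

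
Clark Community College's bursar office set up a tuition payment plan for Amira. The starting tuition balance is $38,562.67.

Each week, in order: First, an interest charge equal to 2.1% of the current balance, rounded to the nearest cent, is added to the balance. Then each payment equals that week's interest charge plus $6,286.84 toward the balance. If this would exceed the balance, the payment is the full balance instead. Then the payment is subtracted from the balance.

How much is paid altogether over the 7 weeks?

$41,458.89

Week 1: $38,562.67 +$809.82 interest = $39,372.49; pay $7,096.66 → $32,275.83
Week 2: $32,275.83 +$677.79 interest = $32,953.62; pay $6,964.63 → $25,988.99
Week 3: $25,988.99 +$545.77 interest = $26,534.76; pay $6,832.61 → $19,702.15
Week 4: $19,702.15 +$413.75 interest = $20,115.90; pay $6,700.59 → $13,415.31
Week 5: $13,415.31 +$281.72 interest = $13,697.03; pay $6,568.56 → $7,128.47
Week 6: $7,128.47 +$149.70 interest = $7,278.17; pay $6,436.54 → $841.63
Week 7: $841.63 +$17.67 interest = $859.30; pay $859.30 → $0.00
Total paid: $41,458.89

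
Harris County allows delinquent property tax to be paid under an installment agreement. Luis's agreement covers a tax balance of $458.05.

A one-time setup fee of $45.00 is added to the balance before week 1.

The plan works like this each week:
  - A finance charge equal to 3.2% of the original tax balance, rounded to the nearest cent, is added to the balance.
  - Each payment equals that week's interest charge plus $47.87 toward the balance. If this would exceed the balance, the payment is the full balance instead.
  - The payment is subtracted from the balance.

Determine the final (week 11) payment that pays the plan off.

# | Opening | Interest | Payment | End bal
1 | $503.05 | $14.66 | $62.53 | $455.18
2 | $455.18 | $14.66 | $62.53 | $407.31
3 | $407.31 | $14.66 | $62.53 | $359.44
4 | $359.44 | $14.66 | $62.53 | $311.57
5 | $311.57 | $14.66 | $62.53 | $263.70
6 | $263.70 | $14.66 | $62.53 | $215.83
7 | $215.83 | $14.66 | $62.53 | $167.96
8 | $167.96 | $14.66 | $62.53 | $120.09
9 | $120.09 | $14.66 | $62.53 | $72.22
10 | $72.22 | $14.66 | $62.53 | $24.35
11 | $24.35 | $14.66 | $39.01 | $0.00

$39.01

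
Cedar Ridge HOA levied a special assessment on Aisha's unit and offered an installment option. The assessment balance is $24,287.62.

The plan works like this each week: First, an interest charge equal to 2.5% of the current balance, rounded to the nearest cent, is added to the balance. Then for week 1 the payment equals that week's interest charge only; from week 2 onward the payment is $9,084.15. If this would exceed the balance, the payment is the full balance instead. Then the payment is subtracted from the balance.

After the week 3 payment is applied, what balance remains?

$7,121.78

# | Opening | Interest | Payment | End bal
1 | $24,287.62 | $607.19 | $607.19 | $24,287.62
2 | $24,287.62 | $607.19 | $9,084.15 | $15,810.66
3 | $15,810.66 | $395.27 | $9,084.15 | $7,121.78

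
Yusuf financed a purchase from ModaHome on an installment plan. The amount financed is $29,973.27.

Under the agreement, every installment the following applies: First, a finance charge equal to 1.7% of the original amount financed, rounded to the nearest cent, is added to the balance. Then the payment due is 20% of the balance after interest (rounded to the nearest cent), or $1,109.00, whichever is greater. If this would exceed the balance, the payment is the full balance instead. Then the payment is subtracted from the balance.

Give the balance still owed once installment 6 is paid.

$9,361.22

Installment 1: $29,973.27 +$509.55 interest = $30,482.82; pay $6,096.56 → $24,386.26
Installment 2: $24,386.26 +$509.55 interest = $24,895.81; pay $4,979.16 → $19,916.65
Installment 3: $19,916.65 +$509.55 interest = $20,426.20; pay $4,085.24 → $16,340.96
Installment 4: $16,340.96 +$509.55 interest = $16,850.51; pay $3,370.10 → $13,480.41
Installment 5: $13,480.41 +$509.55 interest = $13,989.96; pay $2,797.99 → $11,191.97
Installment 6: $11,191.97 +$509.55 interest = $11,701.52; pay $2,340.30 → $9,361.22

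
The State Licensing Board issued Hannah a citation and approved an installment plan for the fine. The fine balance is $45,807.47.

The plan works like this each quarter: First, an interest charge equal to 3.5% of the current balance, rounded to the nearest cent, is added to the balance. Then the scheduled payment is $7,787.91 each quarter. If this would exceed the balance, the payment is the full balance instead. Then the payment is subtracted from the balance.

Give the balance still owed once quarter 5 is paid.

$12,642.50

# | Opening | Interest | Payment | End bal
1 | $45,807.47 | $1,603.26 | $7,787.91 | $39,622.82
2 | $39,622.82 | $1,386.80 | $7,787.91 | $33,221.71
3 | $33,221.71 | $1,162.76 | $7,787.91 | $26,596.56
4 | $26,596.56 | $930.88 | $7,787.91 | $19,739.53
5 | $19,739.53 | $690.88 | $7,787.91 | $12,642.50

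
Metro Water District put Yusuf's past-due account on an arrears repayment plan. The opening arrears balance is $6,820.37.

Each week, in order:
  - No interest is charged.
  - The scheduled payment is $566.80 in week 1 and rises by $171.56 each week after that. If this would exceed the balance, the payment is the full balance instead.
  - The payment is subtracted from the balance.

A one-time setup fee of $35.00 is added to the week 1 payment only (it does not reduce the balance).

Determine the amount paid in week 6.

$1,424.60

# | Opening | Payment | Fee | End bal
1 | $6,820.37 | $566.80 | $35.00 | $6,253.57
2 | $6,253.57 | $738.36 | — | $5,515.21
3 | $5,515.21 | $909.92 | — | $4,605.29
4 | $4,605.29 | $1,081.48 | — | $3,523.81
5 | $3,523.81 | $1,253.04 | — | $2,270.77
6 | $2,270.77 | $1,424.60 | — | $846.17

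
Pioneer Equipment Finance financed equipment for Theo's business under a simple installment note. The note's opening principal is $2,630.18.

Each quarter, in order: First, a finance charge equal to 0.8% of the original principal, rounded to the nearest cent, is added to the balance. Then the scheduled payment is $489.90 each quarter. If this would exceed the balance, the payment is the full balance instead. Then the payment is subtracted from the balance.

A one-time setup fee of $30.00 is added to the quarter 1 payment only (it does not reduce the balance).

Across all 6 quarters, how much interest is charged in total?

$126.24

Quarter 1: opening $2,630.18; interest $21.04 → $2,651.22; payment $489.90 (+ $30.00 fee); balance $2,161.32
Quarter 2: opening $2,161.32; interest $21.04 → $2,182.36; payment $489.90; balance $1,692.46
Quarter 3: opening $1,692.46; interest $21.04 → $1,713.50; payment $489.90; balance $1,223.60
Quarter 4: opening $1,223.60; interest $21.04 → $1,244.64; payment $489.90; balance $754.74
Quarter 5: opening $754.74; interest $21.04 → $775.78; payment $489.90; balance $285.88
Quarter 6: opening $285.88; interest $21.04 → $306.92; payment $306.92; balance $0.00
Total interest: $21.04 + $21.04 + $21.04 + $21.04 + $21.04 + $21.04 = $126.24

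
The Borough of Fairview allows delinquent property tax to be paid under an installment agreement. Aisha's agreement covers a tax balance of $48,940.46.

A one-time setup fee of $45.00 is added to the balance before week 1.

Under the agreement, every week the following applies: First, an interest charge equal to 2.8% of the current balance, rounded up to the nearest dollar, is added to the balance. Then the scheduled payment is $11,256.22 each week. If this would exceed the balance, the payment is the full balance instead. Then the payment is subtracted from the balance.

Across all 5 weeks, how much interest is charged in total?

$4,014.00

# | Opening | Interest | Payment | End bal
1 | $48,985.46 | $1,372.00 | $11,256.22 | $39,101.24
2 | $39,101.24 | $1,095.00 | $11,256.22 | $28,940.02
3 | $28,940.02 | $811.00 | $11,256.22 | $18,494.80
4 | $18,494.80 | $518.00 | $11,256.22 | $7,756.58
5 | $7,756.58 | $218.00 | $7,974.58 | $0.00
Total interest: $1,372.00 + $1,095.00 + $811.00 + $518.00 + $218.00 = $4,014.00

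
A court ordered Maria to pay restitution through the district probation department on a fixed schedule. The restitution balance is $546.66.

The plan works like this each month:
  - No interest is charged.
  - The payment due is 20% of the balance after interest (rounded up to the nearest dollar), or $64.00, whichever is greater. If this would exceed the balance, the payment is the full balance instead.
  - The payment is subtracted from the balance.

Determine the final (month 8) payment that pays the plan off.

$22.66

Month 1: $546.66 − $110.00 → $436.66
Month 2: $436.66 − $88.00 → $348.66
Month 3: $348.66 − $70.00 → $278.66
Month 4: $278.66 − $64.00 → $214.66
Month 5: $214.66 − $64.00 → $150.66
Month 6: $150.66 − $64.00 → $86.66
Month 7: $86.66 − $64.00 → $22.66
Month 8: $22.66 − $22.66 → $0.00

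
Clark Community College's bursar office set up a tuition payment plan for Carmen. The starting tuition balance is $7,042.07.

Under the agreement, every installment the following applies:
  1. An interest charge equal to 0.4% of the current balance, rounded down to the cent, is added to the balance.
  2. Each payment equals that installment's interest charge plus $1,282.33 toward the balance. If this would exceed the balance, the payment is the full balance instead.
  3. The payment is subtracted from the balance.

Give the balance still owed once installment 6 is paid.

$0.00

Installment 1: opening $7,042.07; interest $28.16 → $7,070.23; payment $1,310.49; balance $5,759.74
Installment 2: opening $5,759.74; interest $23.03 → $5,782.77; payment $1,305.36; balance $4,477.41
Installment 3: opening $4,477.41; interest $17.90 → $4,495.31; payment $1,300.23; balance $3,195.08
Installment 4: opening $3,195.08; interest $12.78 → $3,207.86; payment $1,295.11; balance $1,912.75
Installment 5: opening $1,912.75; interest $7.65 → $1,920.40; payment $1,289.98; balance $630.42
Installment 6: opening $630.42; interest $2.52 → $632.94; payment $632.94; balance $0.00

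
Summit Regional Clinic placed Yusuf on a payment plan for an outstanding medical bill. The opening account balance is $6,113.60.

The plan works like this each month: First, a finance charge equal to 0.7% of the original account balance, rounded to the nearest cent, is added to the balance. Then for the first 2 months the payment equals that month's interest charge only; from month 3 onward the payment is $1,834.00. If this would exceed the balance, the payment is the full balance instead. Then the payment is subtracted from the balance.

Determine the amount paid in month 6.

# | Opening | Interest | Payment | End bal
1 | $6,113.60 | $42.80 | $42.80 | $6,113.60
2 | $6,113.60 | $42.80 | $42.80 | $6,113.60
3 | $6,113.60 | $42.80 | $1,834.00 | $4,322.40
4 | $4,322.40 | $42.80 | $1,834.00 | $2,531.20
5 | $2,531.20 | $42.80 | $1,834.00 | $740.00
6 | $740.00 | $42.80 | $782.80 | $0.00

$782.80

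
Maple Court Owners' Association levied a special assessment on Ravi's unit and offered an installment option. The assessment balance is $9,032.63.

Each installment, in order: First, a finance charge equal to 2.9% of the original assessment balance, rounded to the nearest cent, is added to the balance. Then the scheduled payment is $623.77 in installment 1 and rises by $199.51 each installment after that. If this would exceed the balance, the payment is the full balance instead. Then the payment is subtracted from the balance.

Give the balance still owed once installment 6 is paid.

Installment 1: opening $9,032.63; interest $261.95 → $9,294.58; payment $623.77; balance $8,670.81
Installment 2: opening $8,670.81; interest $261.95 → $8,932.76; payment $823.28; balance $8,109.48
Installment 3: opening $8,109.48; interest $261.95 → $8,371.43; payment $1,022.79; balance $7,348.64
Installment 4: opening $7,348.64; interest $261.95 → $7,610.59; payment $1,222.30; balance $6,388.29
Installment 5: opening $6,388.29; interest $261.95 → $6,650.24; payment $1,421.81; balance $5,228.43
Installment 6: opening $5,228.43; interest $261.95 → $5,490.38; payment $1,621.32; balance $3,869.06

$3,869.06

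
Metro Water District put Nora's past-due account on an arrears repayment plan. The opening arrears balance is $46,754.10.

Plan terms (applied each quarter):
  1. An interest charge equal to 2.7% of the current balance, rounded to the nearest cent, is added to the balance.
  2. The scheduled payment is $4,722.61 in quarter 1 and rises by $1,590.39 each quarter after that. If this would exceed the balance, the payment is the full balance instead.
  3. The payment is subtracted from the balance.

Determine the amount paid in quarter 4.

Quarter 1: opening $46,754.10; interest $1,262.36 → $48,016.46; payment $4,722.61; balance $43,293.85
Quarter 2: opening $43,293.85; interest $1,168.93 → $44,462.78; payment $6,313.00; balance $38,149.78
Quarter 3: opening $38,149.78; interest $1,030.04 → $39,179.82; payment $7,903.39; balance $31,276.43
Quarter 4: opening $31,276.43; interest $844.46 → $32,120.89; payment $9,493.78; balance $22,627.11

$9,493.78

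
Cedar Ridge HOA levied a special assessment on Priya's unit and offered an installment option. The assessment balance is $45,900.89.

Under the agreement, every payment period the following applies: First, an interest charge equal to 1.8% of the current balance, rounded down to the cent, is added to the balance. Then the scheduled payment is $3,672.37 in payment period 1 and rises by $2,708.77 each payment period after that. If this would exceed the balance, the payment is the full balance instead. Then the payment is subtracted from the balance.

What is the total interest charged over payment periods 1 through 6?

Payment period 1: $45,900.89 +$826.21 interest = $46,727.10; pay $3,672.37 → $43,054.73
Payment period 2: $43,054.73 +$774.98 interest = $43,829.71; pay $6,381.14 → $37,448.57
Payment period 3: $37,448.57 +$674.07 interest = $38,122.64; pay $9,089.91 → $29,032.73
Payment period 4: $29,032.73 +$522.58 interest = $29,555.31; pay $11,798.68 → $17,756.63
Payment period 5: $17,756.63 +$319.61 interest = $18,076.24; pay $14,507.45 → $3,568.79
Payment period 6: $3,568.79 +$64.23 interest = $3,633.02; pay $3,633.02 → $0.00
Total interest: $826.21 + $774.98 + $674.07 + $522.58 + $319.61 + $64.23 = $3,181.68

$3,181.68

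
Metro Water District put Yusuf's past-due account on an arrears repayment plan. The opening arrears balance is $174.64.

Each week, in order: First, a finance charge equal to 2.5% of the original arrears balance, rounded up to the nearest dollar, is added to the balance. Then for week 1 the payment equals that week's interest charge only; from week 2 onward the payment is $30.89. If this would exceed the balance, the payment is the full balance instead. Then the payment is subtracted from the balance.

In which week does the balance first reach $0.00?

8

Week 1: $174.64 +$5.00 interest = $179.64; pay $5.00 → $174.64
Week 2: $174.64 +$5.00 interest = $179.64; pay $30.89 → $148.75
Week 3: $148.75 +$5.00 interest = $153.75; pay $30.89 → $122.86
Week 4: $122.86 +$5.00 interest = $127.86; pay $30.89 → $96.97
Week 5: $96.97 +$5.00 interest = $101.97; pay $30.89 → $71.08
Week 6: $71.08 +$5.00 interest = $76.08; pay $30.89 → $45.19
Week 7: $45.19 +$5.00 interest = $50.19; pay $30.89 → $19.30
Week 8: $19.30 +$5.00 interest = $24.30; pay $24.30 → $0.00
Balance reaches $0.00 in week 8.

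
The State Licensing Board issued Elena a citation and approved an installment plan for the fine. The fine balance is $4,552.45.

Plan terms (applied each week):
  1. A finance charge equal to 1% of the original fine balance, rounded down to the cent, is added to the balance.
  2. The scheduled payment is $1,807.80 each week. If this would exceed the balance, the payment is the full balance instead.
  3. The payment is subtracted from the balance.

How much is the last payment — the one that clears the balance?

$1,073.41

Week 1: opening $4,552.45; interest $45.52 → $4,597.97; payment $1,807.80; balance $2,790.17
Week 2: opening $2,790.17; interest $45.52 → $2,835.69; payment $1,807.80; balance $1,027.89
Week 3: opening $1,027.89; interest $45.52 → $1,073.41; payment $1,073.41; balance $0.00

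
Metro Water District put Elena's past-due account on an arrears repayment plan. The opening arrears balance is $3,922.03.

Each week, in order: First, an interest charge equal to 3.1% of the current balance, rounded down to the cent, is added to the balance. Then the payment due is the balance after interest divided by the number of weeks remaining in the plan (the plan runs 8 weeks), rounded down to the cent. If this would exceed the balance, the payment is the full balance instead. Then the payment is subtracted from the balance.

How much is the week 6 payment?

$588.80

# | Opening | Interest | Payment | End bal
1 | $3,922.03 | $121.58 | $505.45 | $3,538.16
2 | $3,538.16 | $109.68 | $521.12 | $3,126.72
3 | $3,126.72 | $96.92 | $537.27 | $2,686.37
4 | $2,686.37 | $83.27 | $553.92 | $2,215.72
5 | $2,215.72 | $68.68 | $571.10 | $1,713.30
6 | $1,713.30 | $53.11 | $588.80 | $1,177.61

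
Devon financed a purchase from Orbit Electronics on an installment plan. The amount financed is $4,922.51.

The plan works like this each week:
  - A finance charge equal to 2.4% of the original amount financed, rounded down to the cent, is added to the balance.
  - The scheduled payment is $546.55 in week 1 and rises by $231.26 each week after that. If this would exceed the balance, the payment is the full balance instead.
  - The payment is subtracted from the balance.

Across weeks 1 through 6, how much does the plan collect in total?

# | Opening | Interest | Payment | End bal
1 | $4,922.51 | $118.14 | $546.55 | $4,494.10
2 | $4,494.10 | $118.14 | $777.81 | $3,834.43
3 | $3,834.43 | $118.14 | $1,009.07 | $2,943.50
4 | $2,943.50 | $118.14 | $1,240.33 | $1,821.31
5 | $1,821.31 | $118.14 | $1,471.59 | $467.86
6 | $467.86 | $118.14 | $586.00 | $0.00
Total paid: $5,631.35

$5,631.35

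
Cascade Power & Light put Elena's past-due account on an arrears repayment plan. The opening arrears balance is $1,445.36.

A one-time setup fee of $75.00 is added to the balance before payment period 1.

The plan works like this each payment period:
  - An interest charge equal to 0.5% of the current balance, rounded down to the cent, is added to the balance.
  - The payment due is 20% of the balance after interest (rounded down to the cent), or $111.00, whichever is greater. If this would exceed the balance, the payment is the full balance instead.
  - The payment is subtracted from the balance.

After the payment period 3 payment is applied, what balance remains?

$790.16

Payment period 1: opening $1,520.36; interest $7.60 → $1,527.96; payment $305.59; balance $1,222.37
Payment period 2: opening $1,222.37; interest $6.11 → $1,228.48; payment $245.69; balance $982.79
Payment period 3: opening $982.79; interest $4.91 → $987.70; payment $197.54; balance $790.16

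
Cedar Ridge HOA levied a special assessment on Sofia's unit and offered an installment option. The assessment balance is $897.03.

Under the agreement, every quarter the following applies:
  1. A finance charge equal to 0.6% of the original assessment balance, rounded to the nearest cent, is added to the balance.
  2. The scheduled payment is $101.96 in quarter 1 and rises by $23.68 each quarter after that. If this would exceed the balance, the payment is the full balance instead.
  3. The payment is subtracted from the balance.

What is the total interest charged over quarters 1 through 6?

$32.28

# | Opening | Interest | Payment | End bal
1 | $897.03 | $5.38 | $101.96 | $800.45
2 | $800.45 | $5.38 | $125.64 | $680.19
3 | $680.19 | $5.38 | $149.32 | $536.25
4 | $536.25 | $5.38 | $173.00 | $368.63
5 | $368.63 | $5.38 | $196.68 | $177.33
6 | $177.33 | $5.38 | $182.71 | $0.00
Total interest: $5.38 + $5.38 + $5.38 + $5.38 + $5.38 + $5.38 = $32.28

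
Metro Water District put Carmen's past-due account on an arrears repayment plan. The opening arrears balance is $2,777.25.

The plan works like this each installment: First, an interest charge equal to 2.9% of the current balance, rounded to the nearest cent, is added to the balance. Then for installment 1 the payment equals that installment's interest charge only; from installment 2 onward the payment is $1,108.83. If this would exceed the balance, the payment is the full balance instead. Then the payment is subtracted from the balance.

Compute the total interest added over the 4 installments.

# | Opening | Interest | Payment | End bal
1 | $2,777.25 | $80.54 | $80.54 | $2,777.25
2 | $2,777.25 | $80.54 | $1,108.83 | $1,748.96
3 | $1,748.96 | $50.72 | $1,108.83 | $690.85
4 | $690.85 | $20.03 | $710.88 | $0.00
Total interest: $80.54 + $80.54 + $50.72 + $20.03 = $231.83

$231.83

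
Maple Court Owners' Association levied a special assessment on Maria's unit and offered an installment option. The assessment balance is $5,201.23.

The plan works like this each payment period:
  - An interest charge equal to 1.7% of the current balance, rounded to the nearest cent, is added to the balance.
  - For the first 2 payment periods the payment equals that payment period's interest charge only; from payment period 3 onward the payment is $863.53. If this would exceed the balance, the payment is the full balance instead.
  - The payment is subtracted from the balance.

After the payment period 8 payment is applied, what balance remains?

Payment period 1: opening $5,201.23; interest $88.42 → $5,289.65; payment $88.42; balance $5,201.23
Payment period 2: opening $5,201.23; interest $88.42 → $5,289.65; payment $88.42; balance $5,201.23
Payment period 3: opening $5,201.23; interest $88.42 → $5,289.65; payment $863.53; balance $4,426.12
Payment period 4: opening $4,426.12; interest $75.24 → $4,501.36; payment $863.53; balance $3,637.83
Payment period 5: opening $3,637.83; interest $61.84 → $3,699.67; payment $863.53; balance $2,836.14
Payment period 6: opening $2,836.14; interest $48.21 → $2,884.35; payment $863.53; balance $2,020.82
Payment period 7: opening $2,020.82; interest $34.35 → $2,055.17; payment $863.53; balance $1,191.64
Payment period 8: opening $1,191.64; interest $20.26 → $1,211.90; payment $863.53; balance $348.37

$348.37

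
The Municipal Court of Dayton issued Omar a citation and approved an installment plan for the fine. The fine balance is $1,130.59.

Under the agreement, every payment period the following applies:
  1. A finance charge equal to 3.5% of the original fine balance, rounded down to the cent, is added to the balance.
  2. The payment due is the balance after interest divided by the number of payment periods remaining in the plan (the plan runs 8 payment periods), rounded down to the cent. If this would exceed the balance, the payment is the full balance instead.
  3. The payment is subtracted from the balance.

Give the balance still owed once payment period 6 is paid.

$379.04

Payment period 1: opening $1,130.59; interest $39.57 → $1,170.16; payment $146.27; balance $1,023.89
Payment period 2: opening $1,023.89; interest $39.57 → $1,063.46; payment $151.92; balance $911.54
Payment period 3: opening $911.54; interest $39.57 → $951.11; payment $158.51; balance $792.60
Payment period 4: opening $792.60; interest $39.57 → $832.17; payment $166.43; balance $665.74
Payment period 5: opening $665.74; interest $39.57 → $705.31; payment $176.32; balance $528.99
Payment period 6: opening $528.99; interest $39.57 → $568.56; payment $189.52; balance $379.04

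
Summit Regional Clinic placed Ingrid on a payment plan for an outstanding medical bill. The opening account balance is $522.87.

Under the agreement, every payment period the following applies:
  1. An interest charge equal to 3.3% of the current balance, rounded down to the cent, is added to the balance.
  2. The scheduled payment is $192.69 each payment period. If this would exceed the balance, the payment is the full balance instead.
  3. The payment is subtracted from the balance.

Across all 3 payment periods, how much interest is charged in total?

$34.19

Payment period 1: opening $522.87; interest $17.25 → $540.12; payment $192.69; balance $347.43
Payment period 2: opening $347.43; interest $11.46 → $358.89; payment $192.69; balance $166.20
Payment period 3: opening $166.20; interest $5.48 → $171.68; payment $171.68; balance $0.00
Total interest: $17.25 + $11.46 + $5.48 = $34.19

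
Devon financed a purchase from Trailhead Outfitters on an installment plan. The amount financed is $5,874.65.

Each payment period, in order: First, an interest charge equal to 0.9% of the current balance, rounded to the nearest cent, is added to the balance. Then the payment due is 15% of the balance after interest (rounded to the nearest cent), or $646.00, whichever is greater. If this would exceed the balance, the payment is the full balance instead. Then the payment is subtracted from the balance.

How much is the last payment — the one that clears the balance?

$592.47

# | Opening | Interest | Payment | End bal
1 | $5,874.65 | $52.87 | $889.13 | $5,038.39
2 | $5,038.39 | $45.35 | $762.56 | $4,321.18
3 | $4,321.18 | $38.89 | $654.01 | $3,706.06
4 | $3,706.06 | $33.35 | $646.00 | $3,093.41
5 | $3,093.41 | $27.84 | $646.00 | $2,475.25
6 | $2,475.25 | $22.28 | $646.00 | $1,851.53
7 | $1,851.53 | $16.66 | $646.00 | $1,222.19
8 | $1,222.19 | $11.00 | $646.00 | $587.19
9 | $587.19 | $5.28 | $592.47 | $0.00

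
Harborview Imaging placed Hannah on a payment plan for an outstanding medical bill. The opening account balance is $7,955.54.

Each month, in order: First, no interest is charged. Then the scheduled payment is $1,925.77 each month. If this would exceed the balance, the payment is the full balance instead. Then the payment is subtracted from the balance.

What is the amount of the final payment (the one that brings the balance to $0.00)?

$252.46

# | Opening | Payment | End bal
1 | $7,955.54 | $1,925.77 | $6,029.77
2 | $6,029.77 | $1,925.77 | $4,104.00
3 | $4,104.00 | $1,925.77 | $2,178.23
4 | $2,178.23 | $1,925.77 | $252.46
5 | $252.46 | $252.46 | $0.00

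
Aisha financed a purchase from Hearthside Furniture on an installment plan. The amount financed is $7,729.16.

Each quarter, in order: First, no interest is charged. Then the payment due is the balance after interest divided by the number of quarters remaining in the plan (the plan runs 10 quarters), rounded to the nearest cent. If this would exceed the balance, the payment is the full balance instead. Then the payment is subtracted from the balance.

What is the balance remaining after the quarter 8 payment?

$1,545.83

# | Opening | Payment | End bal
1 | $7,729.16 | $772.92 | $6,956.24
2 | $6,956.24 | $772.92 | $6,183.32
3 | $6,183.32 | $772.92 | $5,410.40
4 | $5,410.40 | $772.91 | $4,637.49
5 | $4,637.49 | $772.92 | $3,864.57
6 | $3,864.57 | $772.91 | $3,091.66
7 | $3,091.66 | $772.92 | $2,318.74
8 | $2,318.74 | $772.91 | $1,545.83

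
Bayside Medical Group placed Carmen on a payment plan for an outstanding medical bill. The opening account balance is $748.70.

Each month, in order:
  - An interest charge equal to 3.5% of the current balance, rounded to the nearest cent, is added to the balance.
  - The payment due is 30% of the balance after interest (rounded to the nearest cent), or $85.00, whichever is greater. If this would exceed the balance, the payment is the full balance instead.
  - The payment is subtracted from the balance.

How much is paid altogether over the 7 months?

Month 1: opening $748.70; interest $26.20 → $774.90; payment $232.47; balance $542.43
Month 2: opening $542.43; interest $18.99 → $561.42; payment $168.43; balance $392.99
Month 3: opening $392.99; interest $13.75 → $406.74; payment $122.02; balance $284.72
Month 4: opening $284.72; interest $9.97 → $294.69; payment $88.41; balance $206.28
Month 5: opening $206.28; interest $7.22 → $213.50; payment $85.00; balance $128.50
Month 6: opening $128.50; interest $4.50 → $133.00; payment $85.00; balance $48.00
Month 7: opening $48.00; interest $1.68 → $49.68; payment $49.68; balance $0.00
Total paid: $831.01

$831.01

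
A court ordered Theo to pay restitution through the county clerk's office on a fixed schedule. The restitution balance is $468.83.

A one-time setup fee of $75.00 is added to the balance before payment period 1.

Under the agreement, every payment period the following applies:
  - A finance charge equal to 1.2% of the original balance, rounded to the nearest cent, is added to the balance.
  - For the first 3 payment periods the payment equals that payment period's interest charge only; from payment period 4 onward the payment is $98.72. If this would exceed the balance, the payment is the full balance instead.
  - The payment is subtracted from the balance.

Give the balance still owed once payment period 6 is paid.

Payment period 1: opening $543.83; interest $5.63 → $549.46; payment $5.63; balance $543.83
Payment period 2: opening $543.83; interest $5.63 → $549.46; payment $5.63; balance $543.83
Payment period 3: opening $543.83; interest $5.63 → $549.46; payment $5.63; balance $543.83
Payment period 4: opening $543.83; interest $5.63 → $549.46; payment $98.72; balance $450.74
Payment period 5: opening $450.74; interest $5.63 → $456.37; payment $98.72; balance $357.65
Payment period 6: opening $357.65; interest $5.63 → $363.28; payment $98.72; balance $264.56

$264.56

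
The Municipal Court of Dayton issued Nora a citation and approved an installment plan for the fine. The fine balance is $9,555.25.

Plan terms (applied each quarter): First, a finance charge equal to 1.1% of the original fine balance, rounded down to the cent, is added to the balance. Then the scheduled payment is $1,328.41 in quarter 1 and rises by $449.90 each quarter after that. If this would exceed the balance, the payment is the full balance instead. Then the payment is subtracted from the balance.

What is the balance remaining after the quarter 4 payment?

$1,962.61

# | Opening | Interest | Payment | End bal
1 | $9,555.25 | $105.10 | $1,328.41 | $8,331.94
2 | $8,331.94 | $105.10 | $1,778.31 | $6,658.73
3 | $6,658.73 | $105.10 | $2,228.21 | $4,535.62
4 | $4,535.62 | $105.10 | $2,678.11 | $1,962.61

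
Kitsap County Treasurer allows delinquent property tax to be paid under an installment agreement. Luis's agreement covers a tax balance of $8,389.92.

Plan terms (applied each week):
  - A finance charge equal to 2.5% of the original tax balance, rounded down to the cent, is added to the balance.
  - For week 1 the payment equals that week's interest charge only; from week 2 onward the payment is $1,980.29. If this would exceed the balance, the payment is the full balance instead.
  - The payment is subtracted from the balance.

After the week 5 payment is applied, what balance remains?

$1,307.72

Week 1: $8,389.92 +$209.74 interest = $8,599.66; pay $209.74 → $8,389.92
Week 2: $8,389.92 +$209.74 interest = $8,599.66; pay $1,980.29 → $6,619.37
Week 3: $6,619.37 +$209.74 interest = $6,829.11; pay $1,980.29 → $4,848.82
Week 4: $4,848.82 +$209.74 interest = $5,058.56; pay $1,980.29 → $3,078.27
Week 5: $3,078.27 +$209.74 interest = $3,288.01; pay $1,980.29 → $1,307.72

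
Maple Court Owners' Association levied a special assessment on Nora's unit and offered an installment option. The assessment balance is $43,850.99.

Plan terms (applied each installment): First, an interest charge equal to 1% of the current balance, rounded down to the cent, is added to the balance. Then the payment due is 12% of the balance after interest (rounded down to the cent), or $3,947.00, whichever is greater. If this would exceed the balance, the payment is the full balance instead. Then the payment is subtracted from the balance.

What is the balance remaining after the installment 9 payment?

Installment 1: opening $43,850.99; interest $438.50 → $44,289.49; payment $5,314.73; balance $38,974.76
Installment 2: opening $38,974.76; interest $389.74 → $39,364.50; payment $4,723.74; balance $34,640.76
Installment 3: opening $34,640.76; interest $346.40 → $34,987.16; payment $4,198.45; balance $30,788.71
Installment 4: opening $30,788.71; interest $307.88 → $31,096.59; payment $3,947.00; balance $27,149.59
Installment 5: opening $27,149.59; interest $271.49 → $27,421.08; payment $3,947.00; balance $23,474.08
Installment 6: opening $23,474.08; interest $234.74 → $23,708.82; payment $3,947.00; balance $19,761.82
Installment 7: opening $19,761.82; interest $197.61 → $19,959.43; payment $3,947.00; balance $16,012.43
Installment 8: opening $16,012.43; interest $160.12 → $16,172.55; payment $3,947.00; balance $12,225.55
Installment 9: opening $12,225.55; interest $122.25 → $12,347.80; payment $3,947.00; balance $8,400.80

$8,400.80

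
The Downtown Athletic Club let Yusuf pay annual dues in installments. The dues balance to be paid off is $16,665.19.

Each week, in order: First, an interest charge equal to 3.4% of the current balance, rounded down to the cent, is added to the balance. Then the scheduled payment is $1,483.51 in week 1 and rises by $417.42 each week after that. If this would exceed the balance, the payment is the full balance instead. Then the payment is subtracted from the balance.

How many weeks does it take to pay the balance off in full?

8

Week 1: opening $16,665.19; interest $566.61 → $17,231.80; payment $1,483.51; balance $15,748.29
Week 2: opening $15,748.29; interest $535.44 → $16,283.73; payment $1,900.93; balance $14,382.80
Week 3: opening $14,382.80; interest $489.01 → $14,871.81; payment $2,318.35; balance $12,553.46
Week 4: opening $12,553.46; interest $426.81 → $12,980.27; payment $2,735.77; balance $10,244.50
Week 5: opening $10,244.50; interest $348.31 → $10,592.81; payment $3,153.19; balance $7,439.62
Week 6: opening $7,439.62; interest $252.94 → $7,692.56; payment $3,570.61; balance $4,121.95
Week 7: opening $4,121.95; interest $140.14 → $4,262.09; payment $3,988.03; balance $274.06
Week 8: opening $274.06; interest $9.31 → $283.37; payment $283.37; balance $0.00
Balance reaches $0.00 in week 8.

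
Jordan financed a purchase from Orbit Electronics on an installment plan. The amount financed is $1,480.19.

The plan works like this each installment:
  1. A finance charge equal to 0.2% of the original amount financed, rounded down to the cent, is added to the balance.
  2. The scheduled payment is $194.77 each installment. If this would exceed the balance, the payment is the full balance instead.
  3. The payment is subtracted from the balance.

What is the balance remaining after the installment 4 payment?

Installment 1: $1,480.19 +$2.96 interest = $1,483.15; pay $194.77 → $1,288.38
Installment 2: $1,288.38 +$2.96 interest = $1,291.34; pay $194.77 → $1,096.57
Installment 3: $1,096.57 +$2.96 interest = $1,099.53; pay $194.77 → $904.76
Installment 4: $904.76 +$2.96 interest = $907.72; pay $194.77 → $712.95

$712.95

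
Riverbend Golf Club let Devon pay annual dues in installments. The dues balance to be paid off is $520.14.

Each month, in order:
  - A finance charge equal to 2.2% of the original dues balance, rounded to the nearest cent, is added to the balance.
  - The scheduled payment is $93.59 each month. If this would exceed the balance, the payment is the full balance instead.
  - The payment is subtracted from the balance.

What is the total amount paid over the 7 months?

$600.22

Month 1: $520.14 +$11.44 interest = $531.58; pay $93.59 → $437.99
Month 2: $437.99 +$11.44 interest = $449.43; pay $93.59 → $355.84
Month 3: $355.84 +$11.44 interest = $367.28; pay $93.59 → $273.69
Month 4: $273.69 +$11.44 interest = $285.13; pay $93.59 → $191.54
Month 5: $191.54 +$11.44 interest = $202.98; pay $93.59 → $109.39
Month 6: $109.39 +$11.44 interest = $120.83; pay $93.59 → $27.24
Month 7: $27.24 +$11.44 interest = $38.68; pay $38.68 → $0.00
Total paid: $600.22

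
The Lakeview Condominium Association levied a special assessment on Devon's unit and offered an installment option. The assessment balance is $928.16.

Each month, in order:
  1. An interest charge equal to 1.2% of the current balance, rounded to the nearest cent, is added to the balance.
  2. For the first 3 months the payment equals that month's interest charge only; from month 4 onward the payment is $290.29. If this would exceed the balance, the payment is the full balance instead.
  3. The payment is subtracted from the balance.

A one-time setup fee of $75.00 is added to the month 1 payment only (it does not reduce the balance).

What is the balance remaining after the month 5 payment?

Month 1: opening $928.16; interest $11.14 → $939.30; payment $11.14 (+ $75.00 fee); balance $928.16
Month 2: opening $928.16; interest $11.14 → $939.30; payment $11.14; balance $928.16
Month 3: opening $928.16; interest $11.14 → $939.30; payment $11.14; balance $928.16
Month 4: opening $928.16; interest $11.14 → $939.30; payment $290.29; balance $649.01
Month 5: opening $649.01; interest $7.79 → $656.80; payment $290.29; balance $366.51

$366.51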